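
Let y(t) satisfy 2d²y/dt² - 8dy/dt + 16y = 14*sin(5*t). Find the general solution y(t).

y = -119*sin(5*t)/689 + 140*cos(5*t)/689 + C1*cos(2*t)*exp(2*t) + C2*exp(2*t)*sin(2*t)

Divide through by 2: y'' - 4y' + 8y = 7*sin(5*t).
Characteristic equation r² - 4r + 8 = 0 has discriminant (-4)² - 4·(8) = -16 < 0, so r = 2 ± 2i.
Hence y_h = C1*cos(2*t)*exp(2*t) + C2*exp(2*t)*sin(2*t).
Try y_p = A*cos(5*t) + B*sin(5*t). Substituting and equating the coefficients of cos(5t) and sin(5t) gives A = 140/689, B = -119/689, so y_p = -119*sin(5*t)/689 + 140*cos(5*t)/689.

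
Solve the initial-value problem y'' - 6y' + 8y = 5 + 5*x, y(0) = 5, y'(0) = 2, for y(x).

Characteristic equation r² - 6r + 8 = 0 factors as (r - 2)(r - 4) = 0, so r = 2, 4.
Hence y_h = C1*exp(2*x) + C2*exp(4*x).
For the particular solution try y_p = A0 + A1*x. Substituting and matching coefficients of each power of x gives A0 = 35/32, A1 = 5/8, so y_p = 35/32 + 5*x/8.
General solution: y = 35/32 + 5*x/8 + C1*exp(2*x) + C2*exp(4*x).
Apply the initial conditions: y(0) = 35/32 + C1 + C2 = 5 and y'(0) = 5/8 + 2*C1 + 4*C2 = 2. Solving gives C1 = 57/8, C2 = -103/32.

y = 35/32 - 103*exp(4*x)/32 + 5*x/8 + 57*exp(2*x)/8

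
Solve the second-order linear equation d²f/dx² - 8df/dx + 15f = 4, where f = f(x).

Characteristic equation r² - 8r + 15 = 0 factors as (r - 3)(r - 5) = 0, so r = 3, 5.
Hence f_h = C1*exp(3*x) + C2*exp(5*x).
For the particular solution try f_p = A0. Substituting and matching coefficients of each power of x gives A0 = 4/15, so f_p = 4/15.

f = 4/15 + C1*exp(3*x) + C2*exp(5*x)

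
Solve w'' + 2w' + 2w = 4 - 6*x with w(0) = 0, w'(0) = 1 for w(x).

w = 5 - 3*x - exp(-x)*sin(x) - 5*cos(x)*exp(-x)

Characteristic equation r² + 2r + 2 = 0 has discriminant (2)² - 4·(2) = -4 < 0, so r = -1 ± i.
Hence w_h = C1*cos(x)*exp(-x) + C2*exp(-x)*sin(x).
For the particular solution try w_p = A0 + A1*x. Substituting and matching coefficients of each power of x gives A0 = 5, A1 = -3, so w_p = 5 - 3*x.
General solution: w = 5 - 3*x + C1*cos(x)*exp(-x) + C2*exp(-x)*sin(x).
Apply the initial conditions: w(0) = 5 + C1 = 0 and w'(0) = -3 + C2 - C1 = 1. Solving gives C1 = -5, C2 = -1.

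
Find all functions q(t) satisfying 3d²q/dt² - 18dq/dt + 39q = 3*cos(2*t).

q = -4*sin(2*t)/75 + cos(2*t)/25 + C1*cos(2*t)*exp(3*t) + C2*exp(3*t)*sin(2*t)

Divide through by 3: q'' - 6q' + 13q = cos(2*t).
Characteristic equation r² - 6r + 13 = 0 has discriminant (-6)² - 4·(13) = -16 < 0, so r = 3 ± 2i.
Hence q_h = C1*cos(2*t)*exp(3*t) + C2*exp(3*t)*sin(2*t).
Try q_p = A*cos(2*t) + B*sin(2*t). Substituting and equating the coefficients of cos(2t) and sin(2t) gives A = 1/25, B = -4/75, so q_p = -4*sin(2*t)/75 + cos(2*t)/25.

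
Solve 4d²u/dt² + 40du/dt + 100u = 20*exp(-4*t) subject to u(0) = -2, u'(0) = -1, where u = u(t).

u = -7*exp(-5*t) + 5*exp(-4*t) - 16*t*exp(-5*t)

Divide through by 4: u'' + 10u' + 25u = 5*exp(-4*t).
Characteristic equation r² + 10r + 25 = 0 has discriminant (10)² - 4·(25) = 0, so r = -5 is a repeated root.
Hence u_h = (C1 + C2*t)*exp(-5*t).
Try u_p = A*exp(-4*t). Substituting into the equation and dividing by exp(-4*t) gives A = 5, so u_p = 5*exp(-4*t).
General solution: u = 5*exp(-4*t) + C1*exp(-5*t) + C2*t*exp(-5*t).
Apply the initial conditions: u(0) = 5 + C1 = -2 and u'(0) = -20 + C2 - 5*C1 = -1. Solving gives C1 = -7, C2 = -16.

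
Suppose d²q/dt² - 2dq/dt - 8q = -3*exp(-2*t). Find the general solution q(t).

q = C1*exp(-2*t) + C2*exp(4*t) + t*exp(-2*t)/2

Characteristic equation r² - 2r - 8 = 0 factors as (r + 2)(r - 4) = 0, so r = -2, 4.
Hence q_h = C1*exp(-2*t) + C2*exp(4*t).
Since exp(-2*t) solves the homogeneous equation (r = -2 is a root of multiplicity 1), multiply the trial by t. Try q_p = A*t*exp(-2*t). Substituting into the equation and dividing by exp(-2*t) gives A = 1/2, so q_p = t*exp(-2*t)/2.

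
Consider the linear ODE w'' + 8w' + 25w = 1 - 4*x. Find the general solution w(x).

w = 57/625 - 4*x/25 + C1*cos(3*x)*exp(-4*x) + C2*exp(-4*x)*sin(3*x)

Characteristic equation r² + 8r + 25 = 0 has discriminant (8)² - 4·(25) = -36 < 0, so r = -4 ± 3i.
Hence w_h = C1*cos(3*x)*exp(-4*x) + C2*exp(-4*x)*sin(3*x).
For the particular solution try w_p = A0 + A1*x. Substituting and matching coefficients of each power of x gives A0 = 57/625, A1 = -4/25, so w_p = 57/625 - 4*x/25.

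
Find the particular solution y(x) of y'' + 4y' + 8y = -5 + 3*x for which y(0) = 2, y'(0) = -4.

y = -13/16 + 3*x/8 + 5*exp(-2*x)*sin(2*x)/8 + 45*cos(2*x)*exp(-2*x)/16

Characteristic equation r² + 4r + 8 = 0 has discriminant (4)² - 4·(8) = -16 < 0, so r = -2 ± 2i.
Hence y_h = C1*cos(2*x)*exp(-2*x) + C2*exp(-2*x)*sin(2*x).
For the particular solution try y_p = A0 + A1*x. Substituting and matching coefficients of each power of x gives A0 = -13/16, A1 = 3/8, so y_p = -13/16 + 3*x/8.
General solution: y = -13/16 + 3*x/8 + C1*cos(2*x)*exp(-2*x) + C2*exp(-2*x)*sin(2*x).
Apply the initial conditions: y(0) = -13/16 + C1 = 2 and y'(0) = 3/8 - 2*C1 + 2*C2 = -4. Solving gives C1 = 45/16, C2 = 5/8.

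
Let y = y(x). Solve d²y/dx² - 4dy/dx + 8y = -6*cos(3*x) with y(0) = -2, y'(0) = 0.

Characteristic equation r² - 4r + 8 = 0 has discriminant (-4)² - 4·(8) = -16 < 0, so r = 2 ± 2i.
Hence y_h = C1*cos(2*x)*exp(2*x) + C2*exp(2*x)*sin(2*x).
Try y_p = A*cos(3*x) + B*sin(3*x). Substituting and equating the coefficients of cos(3x) and sin(3x) gives A = 6/145, B = 72/145, so y_p = 6*cos(3*x)/145 + 72*sin(3*x)/145.
General solution: y = 6*cos(3*x)/145 + 72*sin(3*x)/145 + C1*cos(2*x)*exp(2*x) + C2*exp(2*x)*sin(2*x).
Apply the initial conditions: y(0) = 6/145 + C1 = -2 and y'(0) = 216/145 + 2*C1 + 2*C2 = 0. Solving gives C1 = -296/145, C2 = 188/145.

y = 6*cos(3*x)/145 + 72*sin(3*x)/145 - 296*cos(2*x)*exp(2*x)/145 + 188*exp(2*x)*sin(2*x)/145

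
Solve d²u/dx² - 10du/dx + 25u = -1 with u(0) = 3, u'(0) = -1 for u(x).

u = -1/25 + 76*exp(5*x)/25 - 81*x*exp(5*x)/5

Characteristic equation r² - 10r + 25 = 0 has discriminant (-10)² - 4·(25) = 0, so r = 5 is a repeated root.
Hence u_h = (C1 + C2*x)*exp(5*x).
For the particular solution try u_p = A0. Substituting and matching coefficients of each power of x gives A0 = -1/25, so u_p = -1/25.
General solution: u = -1/25 + C1*exp(5*x) + C2*x*exp(5*x).
Apply the initial conditions: u(0) = -1/25 + C1 = 3 and u'(0) = C2 + 5*C1 = -1. Solving gives C1 = 76/25, C2 = -81/5.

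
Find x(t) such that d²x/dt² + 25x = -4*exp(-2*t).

x = -4*exp(-2*t)/29 + C1*cos(5*t) + C2*sin(5*t)

Characteristic equation r² + 25 = 0 has discriminant (0)² - 4·(25) = -100 < 0, so r = ± 5i.
Hence x_h = C1*cos(5*t) + C2*sin(5*t).
Try x_p = A*exp(-2*t). Substituting into the equation and dividing by exp(-2*t) gives A = -4/29, so x_p = -4*exp(-2*t)/29.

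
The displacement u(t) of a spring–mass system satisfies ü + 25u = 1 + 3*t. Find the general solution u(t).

Characteristic equation r² + 25 = 0 has discriminant (0)² - 4·(25) = -100 < 0, so r = ± 5i.
Hence u_h = C1*cos(5*t) + C2*sin(5*t).
For the particular solution try u_p = A0 + A1*t. Substituting and matching coefficients of each power of t gives A0 = 1/25, A1 = 3/25, so u_p = 1/25 + 3*t/25.

u = 1/25 + 3*t/25 + C1*cos(5*t) + C2*sin(5*t)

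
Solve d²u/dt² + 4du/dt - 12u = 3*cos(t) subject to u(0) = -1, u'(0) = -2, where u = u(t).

Characteristic equation r² + 4r - 12 = 0 factors as (r - 2)(r + 6) = 0, so r = 2, -6.
Hence u_h = C1*exp(2*t) + C2*exp(-6*t).
Try u_p = A*cos(t) + B*sin(t). Substituting and equating the coefficients of cos(t) and sin(t) gives A = -39/185, B = 12/185, so u_p = -39*cos(t)/185 + 12*sin(t)/185.
General solution: u = -39*cos(t)/185 + 12*sin(t)/185 + C1*exp(2*t) + C2*exp(-6*t).
Apply the initial conditions: u(0) = -39/185 + C1 + C2 = -1 and u'(0) = 12/185 - 6*C2 + 2*C1 = -2. Solving gives C1 = -17/20, C2 = 9/148.

u = -39*cos(t)/185 - 17*exp(2*t)/20 + 9*exp(-6*t)/148 + 12*sin(t)/185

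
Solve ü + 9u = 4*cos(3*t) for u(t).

u = C1*cos(3*t) + C2*sin(3*t) + 2*t*sin(3*t)/3

Characteristic equation r² + 9 = 0 has discriminant (0)² - 4·(9) = -36 < 0, so r = ± 3i.
Hence u_h = C1*cos(3*t) + C2*sin(3*t).
Since ±3i are characteristic roots, multiply the trial by t. Try u_p = t*(A*cos(3*t) + B*sin(3*t)). Substituting and equating the coefficients of cos(3t) and sin(3t) gives A = 0, B = 2/3, so u_p = 2*t*sin(3*t)/3.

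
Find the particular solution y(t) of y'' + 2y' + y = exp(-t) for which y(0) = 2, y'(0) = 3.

y = 2*exp(-t) + t**2*exp(-t)/2 + 5*t*exp(-t)

Characteristic equation r² + 2r + 1 = 0 has discriminant (2)² - 4·(1) = 0, so r = -1 is a repeated root.
Hence y_h = (C1 + C2*t)*exp(-t).
Since exp(-t) solves the homogeneous equation (r = -1 is a root of multiplicity 2), multiply the trial by t^2. Try y_p = A*t^2*exp(-t). Substituting into the equation and dividing by exp(-t) gives A = 1/2, so y_p = t^2*exp(-t)/2.
General solution: y = C1*exp(-t) + t^2*exp(-t)/2 + C2*t*exp(-t).
Apply the initial conditions: y(0) = C1 = 2 and y'(0) = C2 - C1 = 3. Solving gives C1 = 2, C2 = 5.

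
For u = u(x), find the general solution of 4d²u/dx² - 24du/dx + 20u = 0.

Divide through by 4: u'' - 6u' + 5u = 0.
Characteristic equation r² - 6r + 5 = 0 factors as (r - 1)(r - 5) = 0, so r = 1, 5.
Hence u_h = C1*exp(x) + C2*exp(5*x).

u = C1*exp(x) + C2*exp(5*x)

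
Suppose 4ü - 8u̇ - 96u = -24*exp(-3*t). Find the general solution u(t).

u = 2*exp(-3*t)/3 + C1*exp(-4*t) + C2*exp(6*t)

Divide through by 4: u'' - 2u' - 24u = -6*exp(-3*t).
Characteristic equation r² - 2r - 24 = 0 factors as (r + 4)(r - 6) = 0, so r = -4, 6.
Hence u_h = C1*exp(-4*t) + C2*exp(6*t).
Try u_p = A*exp(-3*t). Substituting into the equation and dividing by exp(-3*t) gives A = 2/3, so u_p = 2*exp(-3*t)/3.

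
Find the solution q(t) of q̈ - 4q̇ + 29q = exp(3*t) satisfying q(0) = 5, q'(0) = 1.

q = exp(3*t)/26 - 47*exp(2*t)*sin(5*t)/26 + 129*cos(5*t)*exp(2*t)/26

Characteristic equation r² - 4r + 29 = 0 has discriminant (-4)² - 4·(29) = -100 < 0, so r = 2 ± 5i.
Hence q_h = C1*cos(5*t)*exp(2*t) + C2*exp(2*t)*sin(5*t).
Try q_p = A*exp(3*t). Substituting into the equation and dividing by exp(3*t) gives A = 1/26, so q_p = exp(3*t)/26.
General solution: q = exp(3*t)/26 + C1*cos(5*t)*exp(2*t) + C2*exp(2*t)*sin(5*t).
Apply the initial conditions: q(0) = 1/26 + C1 = 5 and q'(0) = 3/26 + 2*C1 + 5*C2 = 1. Solving gives C1 = 129/26, C2 = -47/26.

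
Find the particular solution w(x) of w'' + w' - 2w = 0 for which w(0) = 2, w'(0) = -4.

Characteristic equation r² + r - 2 = 0 factors as (r + 2)(r - 1) = 0, so r = -2, 1.
Hence w_h = C1*exp(-2*x) + C2*exp(x).
Apply the initial conditions: w(0) = C1 + C2 = 2 and w'(0) = C2 - 2*C1 = -4. Solving gives C1 = 2, C2 = 0.

w = 2*exp(-2*x)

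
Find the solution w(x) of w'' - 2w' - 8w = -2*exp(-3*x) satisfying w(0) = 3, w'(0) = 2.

w = 2*exp(-2*x) - 2*exp(-3*x)/7 + 9*exp(4*x)/7

Characteristic equation r² - 2r - 8 = 0 factors as (r + 2)(r - 4) = 0, so r = -2, 4.
Hence w_h = C1*exp(-2*x) + C2*exp(4*x).
Try w_p = A*exp(-3*x). Substituting into the equation and dividing by exp(-3*x) gives A = -2/7, so w_p = -2*exp(-3*x)/7.
General solution: w = -2*exp(-3*x)/7 + C1*exp(-2*x) + C2*exp(4*x).
Apply the initial conditions: w(0) = -2/7 + C1 + C2 = 3 and w'(0) = 6/7 - 2*C1 + 4*C2 = 2. Solving gives C1 = 2, C2 = 9/7.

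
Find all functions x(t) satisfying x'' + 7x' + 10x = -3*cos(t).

x = -27*cos(t)/130 - 21*sin(t)/130 + C1*exp(-2*t) + C2*exp(-5*t)

Characteristic equation r² + 7r + 10 = 0 factors as (r + 2)(r + 5) = 0, so r = -2, -5.
Hence x_h = C1*exp(-2*t) + C2*exp(-5*t).
Try x_p = A*cos(t) + B*sin(t). Substituting and equating the coefficients of cos(t) and sin(t) gives A = -27/130, B = -21/130, so x_p = -27*cos(t)/130 - 21*sin(t)/130.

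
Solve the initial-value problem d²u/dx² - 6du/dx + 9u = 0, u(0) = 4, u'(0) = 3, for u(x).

u = 4*exp(3*x) - 9*x*exp(3*x)

Characteristic equation r² - 6r + 9 = 0 has discriminant (-6)² - 4·(9) = 0, so r = 3 is a repeated root.
Hence u_h = (C1 + C2*x)*exp(3*x).
Apply the initial conditions: u(0) = C1 = 4 and u'(0) = C2 + 3*C1 = 3. Solving gives C1 = 4, C2 = -9.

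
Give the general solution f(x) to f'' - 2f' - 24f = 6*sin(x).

f = -150*sin(x)/629 + 12*cos(x)/629 + C1*exp(6*x) + C2*exp(-4*x)

Characteristic equation r² - 2r - 24 = 0 factors as (r - 6)(r + 4) = 0, so r = 6, -4.
Hence f_h = C1*exp(6*x) + C2*exp(-4*x).
Try f_p = A*cos(x) + B*sin(x). Substituting and equating the coefficients of cos(x) and sin(x) gives A = 12/629, B = -150/629, so f_p = -150*sin(x)/629 + 12*cos(x)/629.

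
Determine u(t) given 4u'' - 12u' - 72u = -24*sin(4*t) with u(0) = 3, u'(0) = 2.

u = -18*cos(4*t)/325 + 51*sin(4*t)/325 + 137*exp(6*t)/117 + 424*exp(-3*t)/225

Divide through by 4: u'' - 3u' - 18u = -6*sin(4*t).
Characteristic equation r² - 3r - 18 = 0 factors as (r + 3)(r - 6) = 0, so r = -3, 6.
Hence u_h = C1*exp(-3*t) + C2*exp(6*t).
Try u_p = A*cos(4*t) + B*sin(4*t). Substituting and equating the coefficients of cos(4t) and sin(4t) gives A = -18/325, B = 51/325, so u_p = -18*cos(4*t)/325 + 51*sin(4*t)/325.
General solution: u = -18*cos(4*t)/325 + 51*sin(4*t)/325 + C1*exp(-3*t) + C2*exp(6*t).
Apply the initial conditions: u(0) = -18/325 + C1 + C2 = 3 and u'(0) = 204/325 - 3*C1 + 6*C2 = 2. Solving gives C1 = 424/225, C2 = 137/117.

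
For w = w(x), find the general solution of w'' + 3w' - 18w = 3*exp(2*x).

w = -3*exp(2*x)/8 + C1*exp(3*x) + C2*exp(-6*x)

Characteristic equation r² + 3r - 18 = 0 factors as (r - 3)(r + 6) = 0, so r = 3, -6.
Hence w_h = C1*exp(3*x) + C2*exp(-6*x).
Try w_p = A*exp(2*x). Substituting into the equation and dividing by exp(2*x) gives A = -3/8, so w_p = -3*exp(2*x)/8.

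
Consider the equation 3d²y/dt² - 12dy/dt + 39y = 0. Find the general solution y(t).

y = C1*cos(3*t)*exp(2*t) + C2*exp(2*t)*sin(3*t)

Divide through by 3: y'' - 4y' + 13y = 0.
Characteristic equation r² - 4r + 13 = 0 has discriminant (-4)² - 4·(13) = -36 < 0, so r = 2 ± 3i.
Hence y_h = C1*cos(3*t)*exp(2*t) + C2*exp(2*t)*sin(3*t).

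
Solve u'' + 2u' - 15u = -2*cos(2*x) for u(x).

u = -8*sin(2*x)/377 + 38*cos(2*x)/377 + C1*exp(3*x) + C2*exp(-5*x)

Characteristic equation r² + 2r - 15 = 0 factors as (r - 3)(r + 5) = 0, so r = 3, -5.
Hence u_h = C1*exp(3*x) + C2*exp(-5*x).
Try u_p = A*cos(2*x) + B*sin(2*x). Substituting and equating the coefficients of cos(2x) and sin(2x) gives A = 38/377, B = -8/377, so u_p = -8*sin(2*x)/377 + 38*cos(2*x)/377.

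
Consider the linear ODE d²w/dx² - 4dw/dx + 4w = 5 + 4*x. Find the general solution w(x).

Characteristic equation r² - 4r + 4 = 0 has discriminant (-4)² - 4·(4) = 0, so r = 2 is a repeated root.
Hence w_h = (C1 + C2*x)*exp(2*x).
For the particular solution try w_p = A0 + A1*x. Substituting and matching coefficients of each power of x gives A0 = 9/4, A1 = 1, so w_p = 9/4 + x.

w = 9/4 + x + C1*exp(2*x) + C2*x*exp(2*x)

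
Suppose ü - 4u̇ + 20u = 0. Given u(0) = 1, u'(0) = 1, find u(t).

Characteristic equation r² - 4r + 20 = 0 has discriminant (-4)² - 4·(20) = -64 < 0, so r = 2 ± 4i.
Hence u_h = C1*cos(4*t)*exp(2*t) + C2*exp(2*t)*sin(4*t).
Apply the initial conditions: u(0) = C1 = 1 and u'(0) = 2*C1 + 4*C2 = 1. Solving gives C1 = 1, C2 = -1/4.

u = cos(4*t)*exp(2*t) - exp(2*t)*sin(4*t)/4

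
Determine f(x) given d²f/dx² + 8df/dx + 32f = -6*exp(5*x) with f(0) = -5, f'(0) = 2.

f = -6*exp(5*x)/97 - 479*cos(4*x)*exp(-4*x)/97 - 423*exp(-4*x)*sin(4*x)/97

Characteristic equation r² + 8r + 32 = 0 has discriminant (8)² - 4·(32) = -64 < 0, so r = -4 ± 4i.
Hence f_h = C1*cos(4*x)*exp(-4*x) + C2*exp(-4*x)*sin(4*x).
Try f_p = A*exp(5*x). Substituting into the equation and dividing by exp(5*x) gives A = -6/97, so f_p = -6*exp(5*x)/97.
General solution: f = -6*exp(5*x)/97 + C1*cos(4*x)*exp(-4*x) + C2*exp(-4*x)*sin(4*x).
Apply the initial conditions: f(0) = -6/97 + C1 = -5 and f'(0) = -30/97 - 4*C1 + 4*C2 = 2. Solving gives C1 = -479/97, C2 = -423/97.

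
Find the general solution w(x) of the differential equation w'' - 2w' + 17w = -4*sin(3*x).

w = -8*sin(3*x)/25 - 6*cos(3*x)/25 + C1*cos(4*x)*exp(x) + C2*exp(x)*sin(4*x)

Characteristic equation r² - 2r + 17 = 0 has discriminant (-2)² - 4·(17) = -64 < 0, so r = 1 ± 4i.
Hence w_h = C1*cos(4*x)*exp(x) + C2*exp(x)*sin(4*x).
Try w_p = A*cos(3*x) + B*sin(3*x). Substituting and equating the coefficients of cos(3x) and sin(3x) gives A = -6/25, B = -8/25, so w_p = -8*sin(3*x)/25 - 6*cos(3*x)/25.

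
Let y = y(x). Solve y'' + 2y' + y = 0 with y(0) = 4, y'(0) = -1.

Characteristic equation r² + 2r + 1 = 0 has discriminant (2)² - 4·(1) = 0, so r = -1 is a repeated root.
Hence y_h = (C1 + C2*x)*exp(-x).
Apply the initial conditions: y(0) = C1 = 4 and y'(0) = C2 - C1 = -1. Solving gives C1 = 4, C2 = 3.

y = 4*exp(-x) + 3*x*exp(-x)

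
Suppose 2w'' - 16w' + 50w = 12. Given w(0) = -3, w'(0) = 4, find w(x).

w = 6/25 - 81*cos(3*x)*exp(4*x)/25 + 424*exp(4*x)*sin(3*x)/75

Divide through by 2: w'' - 8w' + 25w = 6.
Characteristic equation r² - 8r + 25 = 0 has discriminant (-8)² - 4·(25) = -36 < 0, so r = 4 ± 3i.
Hence w_h = C1*cos(3*x)*exp(4*x) + C2*exp(4*x)*sin(3*x).
For the particular solution try w_p = A0. Substituting and matching coefficients of each power of x gives A0 = 6/25, so w_p = 6/25.
General solution: w = 6/25 + C1*cos(3*x)*exp(4*x) + C2*exp(4*x)*sin(3*x).
Apply the initial conditions: w(0) = 6/25 + C1 = -3 and w'(0) = 3*C2 + 4*C1 = 4. Solving gives C1 = -81/25, C2 = 424/75.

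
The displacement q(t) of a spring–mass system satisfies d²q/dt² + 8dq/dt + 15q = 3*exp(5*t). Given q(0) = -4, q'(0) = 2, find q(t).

Characteristic equation r² + 8r + 15 = 0 factors as (r + 5)(r + 3) = 0, so r = -5, -3.
Hence q_h = C1*exp(-5*t) + C2*exp(-3*t).
Try q_p = A*exp(5*t). Substituting into the equation and dividing by exp(5*t) gives A = 3/80, so q_p = 3*exp(5*t)/80.
General solution: q = 3*exp(5*t)/80 + C1*exp(-5*t) + C2*exp(-3*t).
Apply the initial conditions: q(0) = 3/80 + C1 + C2 = -4 and q'(0) = 3/16 - 5*C1 - 3*C2 = 2. Solving gives C1 = 103/20, C2 = -147/16.

q = -147*exp(-3*t)/16 + 3*exp(5*t)/80 + 103*exp(-5*t)/20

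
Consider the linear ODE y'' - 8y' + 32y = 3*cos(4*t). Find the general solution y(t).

y = -3*sin(4*t)/40 + 3*cos(4*t)/80 + C1*cos(4*t)*exp(4*t) + C2*exp(4*t)*sin(4*t)

Characteristic equation r² - 8r + 32 = 0 has discriminant (-8)² - 4·(32) = -64 < 0, so r = 4 ± 4i.
Hence y_h = C1*cos(4*t)*exp(4*t) + C2*exp(4*t)*sin(4*t).
Try y_p = A*cos(4*t) + B*sin(4*t). Substituting and equating the coefficients of cos(4t) and sin(4t) gives A = 3/80, B = -3/40, so y_p = -3*sin(4*t)/40 + 3*cos(4*t)/80.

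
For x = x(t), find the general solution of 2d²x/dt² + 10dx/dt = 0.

x = C2 + C1*exp(-5*t)

Divide through by 2: x'' + 5x' = 0.
Characteristic equation r² + 5r = 0 factors as (r + 5)r = 0, so r = -5, 0.
Hence x_h = C1*exp(-5*t) + C2.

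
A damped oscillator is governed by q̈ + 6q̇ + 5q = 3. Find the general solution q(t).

Characteristic equation r² + 6r + 5 = 0 factors as (r + 5)(r + 1) = 0, so r = -5, -1.
Hence q_h = C1*exp(-5*t) + C2*exp(-t).
For the particular solution try q_p = A0. Substituting and matching coefficients of each power of t gives A0 = 3/5, so q_p = 3/5.

q = 3/5 + C1*exp(-5*t) + C2*exp(-t)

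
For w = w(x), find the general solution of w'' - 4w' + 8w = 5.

w = 5/8 + C1*cos(2*x)*exp(2*x) + C2*exp(2*x)*sin(2*x)

Characteristic equation r² - 4r + 8 = 0 has discriminant (-4)² - 4·(8) = -16 < 0, so r = 2 ± 2i.
Hence w_h = C1*cos(2*x)*exp(2*x) + C2*exp(2*x)*sin(2*x).
For the particular solution try w_p = A0. Substituting and matching coefficients of each power of x gives A0 = 5/8, so w_p = 5/8.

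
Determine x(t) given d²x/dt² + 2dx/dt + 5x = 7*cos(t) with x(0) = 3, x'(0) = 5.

x = 7*cos(t)/5 + 7*sin(t)/10 + 8*cos(2*t)*exp(-t)/5 + 59*exp(-t)*sin(2*t)/20

Characteristic equation r² + 2r + 5 = 0 has discriminant (2)² - 4·(5) = -16 < 0, so r = -1 ± 2i.
Hence x_h = C1*cos(2*t)*exp(-t) + C2*exp(-t)*sin(2*t).
Try x_p = A*cos(t) + B*sin(t). Substituting and equating the coefficients of cos(t) and sin(t) gives A = 7/5, B = 7/10, so x_p = 7*cos(t)/5 + 7*sin(t)/10.
General solution: x = 7*cos(t)/5 + 7*sin(t)/10 + C1*cos(2*t)*exp(-t) + C2*exp(-t)*sin(2*t).
Apply the initial conditions: x(0) = 7/5 + C1 = 3 and x'(0) = 7/10 - C1 + 2*C2 = 5. Solving gives C1 = 8/5, C2 = 59/20.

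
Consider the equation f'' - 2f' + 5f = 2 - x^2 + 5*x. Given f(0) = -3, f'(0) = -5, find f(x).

Characteristic equation r² - 2r + 5 = 0 has discriminant (-2)² - 4·(5) = -16 < 0, so r = 1 ± 2i.
Hence f_h = C1*cos(2*x)*exp(x) + C2*exp(x)*sin(2*x).
For the particular solution try f_p = A0 + A1*x + A2*x^2. Substituting and matching coefficients of each power of x gives A0 = 102/125, A1 = 21/25, A2 = -1/5, so f_p = 102/125 - x^2/5 + 21*x/25.
General solution: f = 102/125 - x^2/5 + 21*x/25 + C1*cos(2*x)*exp(x) + C2*exp(x)*sin(2*x).
Apply the initial conditions: f(0) = 102/125 + C1 = -3 and f'(0) = 21/25 + C1 + 2*C2 = -5. Solving gives C1 = -477/125, C2 = -253/250.

f = 102/125 - x**2/5 + 21*x/25 - 477*cos(2*x)*exp(x)/125 - 253*exp(x)*sin(2*x)/250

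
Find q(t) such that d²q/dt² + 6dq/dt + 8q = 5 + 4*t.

q = 1/4 + t/2 + C1*exp(-2*t) + C2*exp(-4*t)

Characteristic equation r² + 6r + 8 = 0 factors as (r + 2)(r + 4) = 0, so r = -2, -4.
Hence q_h = C1*exp(-2*t) + C2*exp(-4*t).
For the particular solution try q_p = A0 + A1*t. Substituting and matching coefficients of each power of t gives A0 = 1/4, A1 = 1/2, so q_p = 1/4 + t/2.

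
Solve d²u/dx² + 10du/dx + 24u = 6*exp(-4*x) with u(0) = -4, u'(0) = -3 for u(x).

Characteristic equation r² + 10r + 24 = 0 factors as (r + 6)(r + 4) = 0, so r = -6, -4.
Hence u_h = C1*exp(-6*x) + C2*exp(-4*x).
Since exp(-4*x) solves the homogeneous equation (r = -4 is a root of multiplicity 1), multiply the trial by x. Try u_p = A*x*exp(-4*x). Substituting into the equation and dividing by exp(-4*x) gives A = 3, so u_p = 3*x*exp(-4*x).
General solution: u = C1*exp(-6*x) + C2*exp(-4*x) + 3*x*exp(-4*x).
Apply the initial conditions: u(0) = C1 + C2 = -4 and u'(0) = 3 - 6*C1 - 4*C2 = -3. Solving gives C1 = 11, C2 = -15.

u = -15*exp(-4*x) + 11*exp(-6*x) + 3*x*exp(-4*x)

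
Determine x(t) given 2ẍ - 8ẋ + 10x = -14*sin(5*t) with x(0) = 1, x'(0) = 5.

Divide through by 2: x'' - 4x' + 5x = -7*sin(5*t).
Characteristic equation r² - 4r + 5 = 0 has discriminant (-4)² - 4·(5) = -4 < 0, so r = 2 ± i.
Hence x_h = C1*cos(t)*exp(2*t) + C2*exp(2*t)*sin(t).
Try x_p = A*cos(5*t) + B*sin(5*t). Substituting and equating the coefficients of cos(5t) and sin(5t) gives A = -7/40, B = 7/40, so x_p = -7*cos(5*t)/40 + 7*sin(5*t)/40.
General solution: x = -7*cos(5*t)/40 + 7*sin(5*t)/40 + C1*cos(t)*exp(2*t) + C2*exp(2*t)*sin(t).
Apply the initial conditions: x(0) = -7/40 + C1 = 1 and x'(0) = 7/8 + C2 + 2*C1 = 5. Solving gives C1 = 47/40, C2 = 71/40.

x = -7*cos(5*t)/40 + 7*sin(5*t)/40 + 47*cos(t)*exp(2*t)/40 + 71*exp(2*t)*sin(t)/40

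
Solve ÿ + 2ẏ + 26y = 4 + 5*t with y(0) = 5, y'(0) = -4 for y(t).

y = 47/338 + 5*t/26 + 113*exp(-t)*sin(5*t)/845 + 1643*cos(5*t)*exp(-t)/338

Characteristic equation r² + 2r + 26 = 0 has discriminant (2)² - 4·(26) = -100 < 0, so r = -1 ± 5i.
Hence y_h = C1*cos(5*t)*exp(-t) + C2*exp(-t)*sin(5*t).
For the particular solution try y_p = A0 + A1*t. Substituting and matching coefficients of each power of t gives A0 = 47/338, A1 = 5/26, so y_p = 47/338 + 5*t/26.
General solution: y = 47/338 + 5*t/26 + C1*cos(5*t)*exp(-t) + C2*exp(-t)*sin(5*t).
Apply the initial conditions: y(0) = 47/338 + C1 = 5 and y'(0) = 5/26 - C1 + 5*C2 = -4. Solving gives C1 = 1643/338, C2 = 113/845.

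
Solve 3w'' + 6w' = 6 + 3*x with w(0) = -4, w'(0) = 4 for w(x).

w = -19/8 - 13*exp(-2*x)/8 + x**2/4 + 3*x/4

Divide through by 3: w'' + 2w' = 2 + x.
Characteristic equation r² + 2r = 0 factors as (r + 2)r = 0, so r = -2, 0.
Hence w_h = C1*exp(-2*x) + C2.
Since 0 is a characteristic root (multiplicity 1), multiply the polynomial trial by x: try w_p = x*(A0 + A1*x). Substituting and matching coefficients of each power of x gives A0 = 3/4, A1 = 1/4, so w_p = x^2/4 + 3*x/4.
General solution: w = C2 + x^2/4 + 3*x/4 + C1*exp(-2*x).
Apply the initial conditions: w(0) = C1 + C2 = -4 and w'(0) = 3/4 - 2*C1 = 4. Solving gives C1 = -13/8, C2 = -19/8.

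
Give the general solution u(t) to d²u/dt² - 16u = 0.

u = C1*exp(4*t) + C2*exp(-4*t)

Characteristic equation r² - 16 = 0 factors as (r - 4)(r + 4) = 0, so r = 4, -4.
Hence u_h = C1*exp(4*t) + C2*exp(-4*t).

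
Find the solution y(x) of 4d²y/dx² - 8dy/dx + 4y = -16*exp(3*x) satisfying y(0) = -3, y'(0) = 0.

Divide through by 4: y'' - 2y' + y = -4*exp(3*x).
Characteristic equation r² - 2r + 1 = 0 has discriminant (-2)² - 4·(1) = 0, so r = 1 is a repeated root.
Hence y_h = (C1 + C2*x)*exp(x).
Try y_p = A*exp(3*x). Substituting into the equation and dividing by exp(3*x) gives A = -1, so y_p = -exp(3*x).
General solution: y = -exp(3*x) + C1*exp(x) + C2*x*exp(x).
Apply the initial conditions: y(0) = -1 + C1 = -3 and y'(0) = -3 + C1 + C2 = 0. Solving gives C1 = -2, C2 = 5.

y = -exp(3*x) - 2*exp(x) + 5*x*exp(x)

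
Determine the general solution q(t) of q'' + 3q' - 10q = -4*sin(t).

Characteristic equation r² + 3r - 10 = 0 factors as (r + 5)(r - 2) = 0, so r = -5, 2.
Hence q_h = C1*exp(-5*t) + C2*exp(2*t).
Try q_p = A*cos(t) + B*sin(t). Substituting and equating the coefficients of cos(t) and sin(t) gives A = 6/65, B = 22/65, so q_p = 6*cos(t)/65 + 22*sin(t)/65.

q = 6*cos(t)/65 + 22*sin(t)/65 + C1*exp(-5*t) + C2*exp(2*t)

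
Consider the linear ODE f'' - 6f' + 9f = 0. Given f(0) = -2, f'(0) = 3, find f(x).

Characteristic equation r² - 6r + 9 = 0 has discriminant (-6)² - 4·(9) = 0, so r = 3 is a repeated root.
Hence f_h = (C1 + C2*x)*exp(3*x).
Apply the initial conditions: f(0) = C1 = -2 and f'(0) = C2 + 3*C1 = 3. Solving gives C1 = -2, C2 = 9.

f = -2*exp(3*x) + 9*x*exp(3*x)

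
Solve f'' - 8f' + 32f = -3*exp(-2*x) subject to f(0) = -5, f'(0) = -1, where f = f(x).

f = -3*exp(-2*x)/52 - 257*cos(4*x)*exp(4*x)/52 + 485*exp(4*x)*sin(4*x)/104

Characteristic equation r² - 8r + 32 = 0 has discriminant (-8)² - 4·(32) = -64 < 0, so r = 4 ± 4i.
Hence f_h = C1*cos(4*x)*exp(4*x) + C2*exp(4*x)*sin(4*x).
Try f_p = A*exp(-2*x). Substituting into the equation and dividing by exp(-2*x) gives A = -3/52, so f_p = -3*exp(-2*x)/52.
General solution: f = -3*exp(-2*x)/52 + C1*cos(4*x)*exp(4*x) + C2*exp(4*x)*sin(4*x).
Apply the initial conditions: f(0) = -3/52 + C1 = -5 and f'(0) = 3/26 + 4*C1 + 4*C2 = -1. Solving gives C1 = -257/52, C2 = 485/104.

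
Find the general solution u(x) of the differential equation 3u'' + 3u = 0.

Divide through by 3: u'' + u = 0.
Characteristic equation r² + 1 = 0 has discriminant (0)² - 4·(1) = -4 < 0, so r = ± i.
Hence u_h = C1*cos(x) + C2*sin(x).

u = C1*cos(x) + C2*sin(x)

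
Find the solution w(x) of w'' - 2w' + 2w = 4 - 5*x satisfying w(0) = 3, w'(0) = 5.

Characteristic equation r² - 2r + 2 = 0 has discriminant (-2)² - 4·(2) = -4 < 0, so r = 1 ± i.
Hence w_h = C1*cos(x)*exp(x) + C2*exp(x)*sin(x).
For the particular solution try w_p = A0 + A1*x. Substituting and matching coefficients of each power of x gives A0 = -1/2, A1 = -5/2, so w_p = -1/2 - 5*x/2.
General solution: w = -1/2 - 5*x/2 + C1*cos(x)*exp(x) + C2*exp(x)*sin(x).
Apply the initial conditions: w(0) = -1/2 + C1 = 3 and w'(0) = -5/2 + C1 + C2 = 5. Solving gives C1 = 7/2, C2 = 4.

w = -1/2 - 5*x/2 + 4*exp(x)*sin(x) + 7*cos(x)*exp(x)/2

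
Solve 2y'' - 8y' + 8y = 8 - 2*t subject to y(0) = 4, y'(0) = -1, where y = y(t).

Divide through by 2: y'' - 4y' + 4y = 4 - t.
Characteristic equation r² - 4r + 4 = 0 has discriminant (-4)² - 4·(4) = 0, so r = 2 is a repeated root.
Hence y_h = (C1 + C2*t)*exp(2*t).
For the particular solution try y_p = A0 + A1*t. Substituting and matching coefficients of each power of t gives A0 = 3/4, A1 = -1/4, so y_p = 3/4 - t/4.
General solution: y = 3/4 - t/4 + C1*exp(2*t) + C2*t*exp(2*t).
Apply the initial conditions: y(0) = 3/4 + C1 = 4 and y'(0) = -1/4 + C2 + 2*C1 = -1. Solving gives C1 = 13/4, C2 = -29/4.

y = 3/4 - t/4 + 13*exp(2*t)/4 - 29*t*exp(2*t)/4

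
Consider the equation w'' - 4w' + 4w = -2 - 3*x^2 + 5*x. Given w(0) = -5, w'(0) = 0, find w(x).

w = -3/8 - 37*exp(2*x)/8 - 3*x**2/4 - x/4 + 19*x*exp(2*x)/2

Characteristic equation r² - 4r + 4 = 0 has discriminant (-4)² - 4·(4) = 0, so r = 2 is a repeated root.
Hence w_h = (C1 + C2*x)*exp(2*x).
For the particular solution try w_p = A0 + A1*x + A2*x^2. Substituting and matching coefficients of each power of x gives A0 = -3/8, A1 = -1/4, A2 = -3/4, so w_p = -3/8 - 3*x^2/4 - x/4.
General solution: w = -3/8 - 3*x^2/4 - x/4 + C1*exp(2*x) + C2*x*exp(2*x).
Apply the initial conditions: w(0) = -3/8 + C1 = -5 and w'(0) = -1/4 + C2 + 2*C1 = 0. Solving gives C1 = -37/8, C2 = 19/2.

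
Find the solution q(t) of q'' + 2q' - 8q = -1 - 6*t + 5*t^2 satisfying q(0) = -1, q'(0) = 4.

Characteristic equation r² + 2r - 8 = 0 factors as (r - 2)(r + 4) = 0, so r = 2, -4.
Hence q_h = C1*exp(2*t) + C2*exp(-4*t).
For the particular solution try q_p = A0 + A1*t + A2*t^2. Substituting and matching coefficients of each power of t gives A0 = 5/64, A1 = 7/16, A2 = -5/8, so q_p = 5/64 - 5*t^2/8 + 7*t/16.
General solution: q = 5/64 - 5*t^2/8 + 7*t/16 + C1*exp(2*t) + C2*exp(-4*t).
Apply the initial conditions: q(0) = 5/64 + C1 + C2 = -1 and q'(0) = 7/16 - 4*C2 + 2*C1 = 4. Solving gives C1 = -1/8, C2 = -61/64.

q = 5/64 - 61*exp(-4*t)/64 - 5*t**2/8 - exp(2*t)/8 + 7*t/16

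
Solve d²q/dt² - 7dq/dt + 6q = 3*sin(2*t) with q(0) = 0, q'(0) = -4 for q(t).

q = -77*exp(6*t)/100 + 3*sin(2*t)/100 + 14*exp(t)/25 + 21*cos(2*t)/100

Characteristic equation r² - 7r + 6 = 0 factors as (r - 1)(r - 6) = 0, so r = 1, 6.
Hence q_h = C1*exp(t) + C2*exp(6*t).
Try q_p = A*cos(2*t) + B*sin(2*t). Substituting and equating the coefficients of cos(2t) and sin(2t) gives A = 21/100, B = 3/100, so q_p = 3*sin(2*t)/100 + 21*cos(2*t)/100.
General solution: q = 3*sin(2*t)/100 + 21*cos(2*t)/100 + C1*exp(t) + C2*exp(6*t).
Apply the initial conditions: q(0) = 21/100 + C1 + C2 = 0 and q'(0) = 3/50 + C1 + 6*C2 = -4. Solving gives C1 = 14/25, C2 = -77/100.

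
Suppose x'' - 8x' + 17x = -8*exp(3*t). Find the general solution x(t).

Characteristic equation r² - 8r + 17 = 0 has discriminant (-8)² - 4·(17) = -4 < 0, so r = 4 ± i.
Hence x_h = C1*cos(t)*exp(4*t) + C2*exp(4*t)*sin(t).
Try x_p = A*exp(3*t). Substituting into the equation and dividing by exp(3*t) gives A = -4, so x_p = -4*exp(3*t).

x = -4*exp(3*t) + C1*cos(t)*exp(4*t) + C2*exp(4*t)*sin(t)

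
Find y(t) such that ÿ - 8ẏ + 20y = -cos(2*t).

Characteristic equation r² - 8r + 20 = 0 has discriminant (-8)² - 4·(20) = -16 < 0, so r = 4 ± 2i.
Hence y_h = C1*cos(2*t)*exp(4*t) + C2*exp(4*t)*sin(2*t).
Try y_p = A*cos(2*t) + B*sin(2*t). Substituting and equating the coefficients of cos(2t) and sin(2t) gives A = -1/32, B = 1/32, so y_p = -cos(2*t)/32 + sin(2*t)/32.

y = -cos(2*t)/32 + sin(2*t)/32 + C1*cos(2*t)*exp(4*t) + C2*exp(4*t)*sin(2*t)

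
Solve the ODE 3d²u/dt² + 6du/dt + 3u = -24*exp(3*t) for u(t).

Divide through by 3: u'' + 2u' + u = -8*exp(3*t).
Characteristic equation r² + 2r + 1 = 0 has discriminant (2)² - 4·(1) = 0, so r = -1 is a repeated root.
Hence u_h = (C1 + C2*t)*exp(-t).
Try u_p = A*exp(3*t). Substituting into the equation and dividing by exp(3*t) gives A = -1/2, so u_p = -exp(3*t)/2.

u = -exp(3*t)/2 + C1*exp(-t) + C2*t*exp(-t)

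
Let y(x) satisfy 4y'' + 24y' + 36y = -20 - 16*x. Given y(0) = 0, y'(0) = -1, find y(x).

y = -7/27 - 4*x/9 + 7*exp(-3*x)/27 + 2*x*exp(-3*x)/9

Divide through by 4: y'' + 6y' + 9y = -5 - 4*x.
Characteristic equation r² + 6r + 9 = 0 has discriminant (6)² - 4·(9) = 0, so r = -3 is a repeated root.
Hence y_h = (C1 + C2*x)*exp(-3*x).
For the particular solution try y_p = A0 + A1*x. Substituting and matching coefficients of each power of x gives A0 = -7/27, A1 = -4/9, so y_p = -7/27 - 4*x/9.
General solution: y = -7/27 - 4*x/9 + C1*exp(-3*x) + C2*x*exp(-3*x).
Apply the initial conditions: y(0) = -7/27 + C1 = 0 and y'(0) = -4/9 + C2 - 3*C1 = -1. Solving gives C1 = 7/27, C2 = 2/9.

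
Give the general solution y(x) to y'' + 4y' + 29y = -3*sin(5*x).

Characteristic equation r² + 4r + 29 = 0 has discriminant (4)² - 4·(29) = -100 < 0, so r = -2 ± 5i.
Hence y_h = C1*cos(5*x)*exp(-2*x) + C2*exp(-2*x)*sin(5*x).
Try y_p = A*cos(5*x) + B*sin(5*x). Substituting and equating the coefficients of cos(5x) and sin(5x) gives A = 15/104, B = -3/104, so y_p = -3*sin(5*x)/104 + 15*cos(5*x)/104.

y = -3*sin(5*x)/104 + 15*cos(5*x)/104 + C1*cos(5*x)*exp(-2*x) + C2*exp(-2*x)*sin(5*x)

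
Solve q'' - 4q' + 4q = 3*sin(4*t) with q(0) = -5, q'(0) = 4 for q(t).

q = -128*exp(2*t)/25 - 9*sin(4*t)/100 + 3*cos(4*t)/25 + 73*t*exp(2*t)/5

Characteristic equation r² - 4r + 4 = 0 has discriminant (-4)² - 4·(4) = 0, so r = 2 is a repeated root.
Hence q_h = (C1 + C2*t)*exp(2*t).
Try q_p = A*cos(4*t) + B*sin(4*t). Substituting and equating the coefficients of cos(4t) and sin(4t) gives A = 3/25, B = -9/100, so q_p = -9*sin(4*t)/100 + 3*cos(4*t)/25.
General solution: q = -9*sin(4*t)/100 + 3*cos(4*t)/25 + C1*exp(2*t) + C2*t*exp(2*t).
Apply the initial conditions: q(0) = 3/25 + C1 = -5 and q'(0) = -9/25 + C2 + 2*C1 = 4. Solving gives C1 = -128/25, C2 = 73/5.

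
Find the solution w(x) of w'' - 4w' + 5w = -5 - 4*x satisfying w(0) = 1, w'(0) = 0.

w = -41/25 - 4*x/5 - 112*exp(2*x)*sin(x)/25 + 66*cos(x)*exp(2*x)/25

Characteristic equation r² - 4r + 5 = 0 has discriminant (-4)² - 4·(5) = -4 < 0, so r = 2 ± i.
Hence w_h = C1*cos(x)*exp(2*x) + C2*exp(2*x)*sin(x).
For the particular solution try w_p = A0 + A1*x. Substituting and matching coefficients of each power of x gives A0 = -41/25, A1 = -4/5, so w_p = -41/25 - 4*x/5.
General solution: w = -41/25 - 4*x/5 + C1*cos(x)*exp(2*x) + C2*exp(2*x)*sin(x).
Apply the initial conditions: w(0) = -41/25 + C1 = 1 and w'(0) = -4/5 + C2 + 2*C1 = 0. Solving gives C1 = 66/25, C2 = -112/25.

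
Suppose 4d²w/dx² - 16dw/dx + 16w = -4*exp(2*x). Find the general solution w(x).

Divide through by 4: w'' - 4w' + 4w = -exp(2*x).
Characteristic equation r² - 4r + 4 = 0 has discriminant (-4)² - 4·(4) = 0, so r = 2 is a repeated root.
Hence w_h = (C1 + C2*x)*exp(2*x).
Since exp(2*x) solves the homogeneous equation (r = 2 is a root of multiplicity 2), multiply the trial by x^2. Try w_p = A*x^2*exp(2*x). Substituting into the equation and dividing by exp(2*x) gives A = -1/2, so w_p = -x^2*exp(2*x)/2.

w = C1*exp(2*x) - x**2*exp(2*x)/2 + C2*x*exp(2*x)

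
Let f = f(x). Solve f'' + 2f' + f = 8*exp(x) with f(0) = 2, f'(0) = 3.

Characteristic equation r² + 2r + 1 = 0 has discriminant (2)² - 4·(1) = 0, so r = -1 is a repeated root.
Hence f_h = (C1 + C2*x)*exp(-x).
Try f_p = A*exp(x). Substituting into the equation and dividing by exp(x) gives A = 2, so f_p = 2*exp(x).
General solution: f = 2*exp(x) + C1*exp(-x) + C2*x*exp(-x).
Apply the initial conditions: f(0) = 2 + C1 = 2 and f'(0) = 2 + C2 - C1 = 3. Solving gives C1 = 0, C2 = 1.

f = 2*exp(x) + x*exp(-x)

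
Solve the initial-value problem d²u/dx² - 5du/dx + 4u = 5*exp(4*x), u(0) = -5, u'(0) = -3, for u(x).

u = -46*exp(x)/9 + exp(4*x)/9 + 5*x*exp(4*x)/3

Characteristic equation r² - 5r + 4 = 0 factors as (r - 4)(r - 1) = 0, so r = 4, 1.
Hence u_h = C1*exp(4*x) + C2*exp(x).
Since exp(4*x) solves the homogeneous equation (r = 4 is a root of multiplicity 1), multiply the trial by x. Try u_p = A*x*exp(4*x). Substituting into the equation and dividing by exp(4*x) gives A = 5/3, so u_p = 5*x*exp(4*x)/3.
General solution: u = C1*exp(4*x) + C2*exp(x) + 5*x*exp(4*x)/3.
Apply the initial conditions: u(0) = C1 + C2 = -5 and u'(0) = 5/3 + C2 + 4*C1 = -3. Solving gives C1 = 1/9, C2 = -46/9.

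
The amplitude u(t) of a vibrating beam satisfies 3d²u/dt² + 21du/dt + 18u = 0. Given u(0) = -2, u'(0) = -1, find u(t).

Divide through by 3: u'' + 7u' + 6u = 0.
Characteristic equation r² + 7r + 6 = 0 factors as (r + 6)(r + 1) = 0, so r = -6, -1.
Hence u_h = C1*exp(-6*t) + C2*exp(-t).
Apply the initial conditions: u(0) = C1 + C2 = -2 and u'(0) = -C2 - 6*C1 = -1. Solving gives C1 = 3/5, C2 = -13/5.

u = -13*exp(-t)/5 + 3*exp(-6*t)/5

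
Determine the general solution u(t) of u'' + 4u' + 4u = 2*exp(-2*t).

u = C1*exp(-2*t) + t**2*exp(-2*t) + C2*t*exp(-2*t)

Characteristic equation r² + 4r + 4 = 0 has discriminant (4)² - 4·(4) = 0, so r = -2 is a repeated root.
Hence u_h = (C1 + C2*t)*exp(-2*t).
Since exp(-2*t) solves the homogeneous equation (r = -2 is a root of multiplicity 2), multiply the trial by t^2. Try u_p = A*t^2*exp(-2*t). Substituting into the equation and dividing by exp(-2*t) gives A = 1, so u_p = t^2*exp(-2*t).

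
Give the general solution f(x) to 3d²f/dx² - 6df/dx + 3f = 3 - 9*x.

f = -5 - 3*x + C1*exp(x) + C2*x*exp(x)

Divide through by 3: f'' - 2f' + f = 1 - 3*x.
Characteristic equation r² - 2r + 1 = 0 has discriminant (-2)² - 4·(1) = 0, so r = 1 is a repeated root.
Hence f_h = (C1 + C2*x)*exp(x).
For the particular solution try f_p = A0 + A1*x. Substituting and matching coefficients of each power of x gives A0 = -5, A1 = -3, so f_p = -5 - 3*x.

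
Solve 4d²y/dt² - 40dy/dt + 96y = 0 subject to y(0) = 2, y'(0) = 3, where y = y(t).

Divide through by 4: y'' - 10y' + 24y = 0.
Characteristic equation r² - 10r + 24 = 0 factors as (r - 6)(r - 4) = 0, so r = 6, 4.
Hence y_h = C1*exp(6*t) + C2*exp(4*t).
Apply the initial conditions: y(0) = C1 + C2 = 2 and y'(0) = 4*C2 + 6*C1 = 3. Solving gives C1 = -5/2, C2 = 9/2.

y = -5*exp(6*t)/2 + 9*exp(4*t)/2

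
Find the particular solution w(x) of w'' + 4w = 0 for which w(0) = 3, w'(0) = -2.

w = -sin(2*x) + 3*cos(2*x)

Characteristic equation r² + 4 = 0 has discriminant (0)² - 4·(4) = -16 < 0, so r = ± 2i.
Hence w_h = C1*cos(2*x) + C2*sin(2*x).
Apply the initial conditions: w(0) = C1 = 3 and w'(0) = 2*C2 = -2. Solving gives C1 = 3, C2 = -1.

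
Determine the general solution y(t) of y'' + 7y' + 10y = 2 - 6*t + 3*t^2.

y = 427/500 - 51*t/50 + 3*t**2/10 + C1*exp(-5*t) + C2*exp(-2*t)

Characteristic equation r² + 7r + 10 = 0 factors as (r + 5)(r + 2) = 0, so r = -5, -2.
Hence y_h = C1*exp(-5*t) + C2*exp(-2*t).
For the particular solution try y_p = A0 + A1*t + A2*t^2. Substituting and matching coefficients of each power of t gives A0 = 427/500, A1 = -51/50, A2 = 3/10, so y_p = 427/500 - 51*t/50 + 3*t^2/10.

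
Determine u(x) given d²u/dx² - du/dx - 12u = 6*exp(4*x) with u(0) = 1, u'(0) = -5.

Characteristic equation r² - r - 12 = 0 factors as (r - 4)(r + 3) = 0, so r = 4, -3.
Hence u_h = C1*exp(4*x) + C2*exp(-3*x).
Since exp(4*x) solves the homogeneous equation (r = 4 is a root of multiplicity 1), multiply the trial by x. Try u_p = A*x*exp(4*x). Substituting into the equation and dividing by exp(4*x) gives A = 6/7, so u_p = 6*x*exp(4*x)/7.
General solution: u = C1*exp(4*x) + C2*exp(-3*x) + 6*x*exp(4*x)/7.
Apply the initial conditions: u(0) = C1 + C2 = 1 and u'(0) = 6/7 - 3*C2 + 4*C1 = -5. Solving gives C1 = -20/49, C2 = 69/49.

u = -20*exp(4*x)/49 + 69*exp(-3*x)/49 + 6*x*exp(4*x)/7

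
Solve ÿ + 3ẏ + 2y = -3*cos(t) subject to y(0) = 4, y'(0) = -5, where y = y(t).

y = -9*sin(t)/10 - 3*cos(t)/10 - exp(-2*t)/5 + 9*exp(-t)/2

Characteristic equation r² + 3r + 2 = 0 factors as (r + 1)(r + 2) = 0, so r = -1, -2.
Hence y_h = C1*exp(-t) + C2*exp(-2*t).
Try y_p = A*cos(t) + B*sin(t). Substituting and equating the coefficients of cos(t) and sin(t) gives A = -3/10, B = -9/10, so y_p = -9*sin(t)/10 - 3*cos(t)/10.
General solution: y = -9*sin(t)/10 - 3*cos(t)/10 + C1*exp(-t) + C2*exp(-2*t).
Apply the initial conditions: y(0) = -3/10 + C1 + C2 = 4 and y'(0) = -9/10 - C1 - 2*C2 = -5. Solving gives C1 = 9/2, C2 = -1/5.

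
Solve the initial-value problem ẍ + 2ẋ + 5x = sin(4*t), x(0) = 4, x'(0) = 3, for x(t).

Characteristic equation r² + 2r + 5 = 0 has discriminant (2)² - 4·(5) = -16 < 0, so r = -1 ± 2i.
Hence x_h = C1*cos(2*t)*exp(-t) + C2*exp(-t)*sin(2*t).
Try x_p = A*cos(4*t) + B*sin(4*t). Substituting and equating the coefficients of cos(4t) and sin(4t) gives A = -8/185, B = -11/185, so x_p = -11*sin(4*t)/185 - 8*cos(4*t)/185.
General solution: x = -11*sin(4*t)/185 - 8*cos(4*t)/185 + C1*cos(2*t)*exp(-t) + C2*exp(-t)*sin(2*t).
Apply the initial conditions: x(0) = -8/185 + C1 = 4 and x'(0) = -44/185 - C1 + 2*C2 = 3. Solving gives C1 = 748/185, C2 = 1347/370.

x = -11*sin(4*t)/185 - 8*cos(4*t)/185 + 748*cos(2*t)*exp(-t)/185 + 1347*exp(-t)*sin(2*t)/370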